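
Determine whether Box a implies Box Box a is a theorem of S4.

Valid in S4

Tableau for the negation not (Box a implies Box Box a):
1. not (Box a implies Box Box a), w0
2. Box a, w0
3. not Box Box a, w0
4. a, w0
5. not Box a, w1
6. a, w1
7. not a, w2
8. a, w2
Accessibility: w0Rw0, w0Rw1, w0Rw2, w1Rw1, w1Rw2, w2Rw2
Branch closes: a and not a both at w2.
All branches of the negation close; one closing branch shown above.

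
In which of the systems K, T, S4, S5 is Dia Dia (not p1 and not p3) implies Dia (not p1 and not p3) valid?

S4, S5

S4-tableau for the negation not (Dia Dia (not p1 and not p3) implies Dia (not p1 and not p3)):
1. not (Dia Dia (not p1 and not p3) implies Dia (not p1 and not p3)), w0
2. Dia Dia (not p1 and not p3), w0
3. not Dia (not p1 and not p3), w0
4. not (not p1 and not p3), w0
5. p3, w0
6. Dia (not p1 and not p3), w1
7. not (not p1 and not p3), w1
8. p3, w1
9. not p1 and not p3, w2
10. not p1, w2
11. not p3, w2
12. not (not p1 and not p3), w2
13. p3, w2
Accessibility: w0Rw0, w0Rw1, w0Rw2, w1Rw1, w1Rw2, w2Rw2
Branch closes: p3 and not p3 both at w2.
Every branch closes (one shown): valid in S4, hence also in S5 (every theorem of S4 is a theorem of S5).
T-tableau for the negation not (Dia Dia (not p1 and not p3) implies Dia (not p1 and not p3)):
1. not (Dia Dia (not p1 and not p3) implies Dia (not p1 and not p3)), w0
2. Dia Dia (not p1 and not p3), w0
3. not Dia (not p1 and not p3), w0
4. not (not p1 and not p3), w0
5. p3, w0
6. Dia (not p1 and not p3), w1
7. not (not p1 and not p3), w1
8. p3, w1
9. not p1 and not p3, w2
10. not p1, w2
11. not p3, w2
Accessibility: w0Rw0, w0Rw1, w1Rw1, w1Rw2, w2Rw2
Complete open branch: countermodel on a T-frame, so not valid in T, nor in K (the same frame is also a K-frame).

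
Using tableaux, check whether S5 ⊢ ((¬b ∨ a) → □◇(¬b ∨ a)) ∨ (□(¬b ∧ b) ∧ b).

Valid

Tableau for the negation ¬(((¬b ∨ a) → □◇(¬b ∨ a)) ∨ (□(¬b ∧ b) ∧ b)):
1. ¬(((¬b ∨ a) → □◇(¬b ∨ a)) ∨ (□(¬b ∧ b) ∧ b)), 0
2. ¬((¬b ∨ a) → □◇(¬b ∨ a)), 0   [¬∨-rule on 1]
3. ¬(□(¬b ∧ b) ∧ b), 0   [¬∨-rule on 1]
4. ¬b ∨ a, 0   [¬→-rule on 2]
5. ¬□◇(¬b ∨ a), 0   [¬→-rule on 2]
6. ¬b, 0   [¬∧-rule on 3 (branches; this branch)]
7. a, 0   [∨-rule on 4 (branches; this branch)]
8. ¬◇(¬b ∨ a), 1   [¬□-rule on 5: fresh world 1, 0R1]
9. ¬(¬b ∨ a), 0   [¬◇-rule on 8 via 1R0]
10. b, 0   [¬∨-rule on 9]
11. ¬a, 0   [¬∨-rule on 9]
Accessibility: 0R0, 0R1, 1R0, 1R1
Branch closes: b and ¬b both at 0.
All branches of the negation close; one closing branch shown above.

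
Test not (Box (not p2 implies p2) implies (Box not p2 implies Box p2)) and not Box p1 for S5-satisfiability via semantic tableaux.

1. not (Box (not p2 implies p2) implies (Box not p2 implies Box p2)) and not Box p1, 0
2. not (Box (not p2 implies p2) implies (Box not p2 implies Box p2)), 0   [and-rule on 1]
3. not Box p1, 0   [and-rule on 1]
4. Box (not p2 implies p2), 0   [neg-implies-rule on 2]
5. not (Box not p2 implies Box p2), 0   [neg-implies-rule on 2]
6. Box not p2, 0   [neg-implies-rule on 5]
7. not Box p2, 0   [neg-implies-rule on 5]
8. not p2 implies p2, 0   [Box-rule on 4 via 0R0]
9. not p2, 0   [Box-rule on 6 via 0R0]
10. p2, 0   [implies-rule on 8 (branches; this branch)]
Accessibility: 0R0
Branch closes: p2 and not p2 both at 0.
(One branch shown.) All branches close.

Unsatisfiable (every branch closes)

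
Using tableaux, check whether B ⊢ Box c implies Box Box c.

Tableau for the negation not (Box c implies Box Box c):
1. not (Box c implies Box Box c), u
2. Box c, u
3. not Box Box c, u
4. c, u
5. not Box c, v
6. c, v
7. not c, w
Accessibility: uRu, uRv, vRu, vRv, vRw, wRv, wRw
The negation has an open branch (countermodel exists).

Invalid (countermodel exists)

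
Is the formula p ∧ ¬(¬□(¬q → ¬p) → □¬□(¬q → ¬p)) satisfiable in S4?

Satisfiable (open branch found)

1. p ∧ ¬(¬□(¬q → ¬p) → □¬□(¬q → ¬p)), 0
2. p, 0
3. ¬(¬□(¬q → ¬p) → □¬□(¬q → ¬p)), 0
4. ¬□(¬q → ¬p), 0
5. ¬□¬□(¬q → ¬p), 0
6. ¬(¬q → ¬p), 1
7. ¬q, 1
8. p, 1
9. □(¬q → ¬p), 2
10. ¬q → ¬p, 2
11. ¬p, 2
Accessibility: 0R0, 0R1, 0R2, 1R1, 2R2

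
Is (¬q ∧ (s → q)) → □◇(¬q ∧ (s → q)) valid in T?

Not valid

Tableau for the negation ¬((¬q ∧ (s → q)) → □◇(¬q ∧ (s → q))):
1. ¬((¬q ∧ (s → q)) → □◇(¬q ∧ (s → q))), 0
2. ¬q ∧ (s → q), 0
3. ¬□◇(¬q ∧ (s → q)), 0
4. ¬q, 0
5. s → q, 0
6. ¬s, 0
7. ¬◇(¬q ∧ (s → q)), 1
8. ¬(¬q ∧ (s → q)), 1
9. ¬(s → q), 1
10. s, 1
11. ¬q, 1
Accessibility: 0R0, 0R1, 1R1
The negation has an open branch (countermodel exists).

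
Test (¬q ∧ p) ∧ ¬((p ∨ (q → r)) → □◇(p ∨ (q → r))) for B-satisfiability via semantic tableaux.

No, unsatisfiable

1. (¬q ∧ p) ∧ ¬((p ∨ (q → r)) → □◇(p ∨ (q → r))), w0
2. ¬q ∧ p, w0   [∧-rule on 1]
3. ¬((p ∨ (q → r)) → □◇(p ∨ (q → r))), w0   [∧-rule on 1]
4. ¬q, w0   [∧-rule on 2]
5. p, w0   [∧-rule on 2]
6. p ∨ (q → r), w0   [¬→-rule on 3]
7. ¬□◇(p ∨ (q → r)), w0   [¬→-rule on 3]
8. q → r, w0   [∨-rule on 6 (branches; this branch)]
9. r, w0   [→-rule on 8 (branches; this branch)]
10. ¬◇(p ∨ (q → r)), w1   [¬□-rule on 7: fresh world w1, w0Rw1]
11. ¬(p ∨ (q → r)), w0   [¬◇-rule on 10 via w1Rw0]
12. ¬p, w0   [¬∨-rule on 11]
13. ¬(q → r), w0   [¬∨-rule on 11]
Accessibility: w0Rw0, w0Rw1, w1Rw0, w1Rw1
Branch closes: p and ¬p both at w0.
All branches of the tableau close; one closing branch shown above.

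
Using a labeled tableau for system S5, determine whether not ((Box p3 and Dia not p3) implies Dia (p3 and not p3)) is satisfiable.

Unsatisfiable

1. not ((Box p3 and Dia not p3) implies Dia (p3 and not p3)), w0
2. Box p3 and Dia not p3, w0   [neg-implies-rule on 1]
3. not Dia (p3 and not p3), w0   [neg-implies-rule on 1]
4. Box p3, w0   [and-rule on 2]
5. Dia not p3, w0   [and-rule on 2]
6. not (p3 and not p3), w0   [neg-Dia-rule on 3 via w0Rw0]
7. p3, w0   [Box-rule on 4 via w0Rw0]
8. not p3, w1   [Dia-rule on 5: fresh world w1, w0Rw1]
9. not (p3 and not p3), w1   [neg-Dia-rule on 3 via w0Rw1]
10. p3, w1   [Box-rule on 4 via w0Rw1]
Accessibility: w0Rw0, w0Rw1, w1Rw0, w1Rw1
Branch closes: p3 and not p3 both at w1.
Every branch closes; the branch above is one of them.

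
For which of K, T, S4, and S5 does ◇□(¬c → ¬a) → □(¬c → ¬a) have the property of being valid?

S5-tableau for the negation ¬(◇□(¬c → ¬a) → □(¬c → ¬a)):
1. ¬(◇□(¬c → ¬a) → □(¬c → ¬a)), 0
2. ◇□(¬c → ¬a), 0
3. ¬□(¬c → ¬a), 0
4. □(¬c → ¬a), 1
5. ¬c → ¬a, 0
6. ¬c → ¬a, 1
7. ¬a, 0
8. ¬a, 1
9. ¬(¬c → ¬a), 2
10. ¬c, 2
11. a, 2
12. ¬c → ¬a, 2
13. ¬a, 2
Accessibility: 0R0, 0R1, 0R2, 1R0, 1R1, 1R2, 2R0, 2R1, 2R2
Branch closes: a and ¬a both at 2.
Every branch closes (one shown): valid in S5.
S4-tableau for the negation ¬(◇□(¬c → ¬a) → □(¬c → ¬a)):
1. ¬(◇□(¬c → ¬a) → □(¬c → ¬a)), 0
2. ◇□(¬c → ¬a), 0
3. ¬□(¬c → ¬a), 0
4. □(¬c → ¬a), 1
5. ¬c → ¬a, 1
6. ¬a, 1
7. ¬(¬c → ¬a), 2
8. ¬c, 2
9. a, 2
Accessibility: 0R0, 0R1, 0R2, 1R1, 2R2
Complete open branch: countermodel on an S4-frame, so not valid in S4, nor in K, T (the same frame is also a K-frame and a T-frame).

S5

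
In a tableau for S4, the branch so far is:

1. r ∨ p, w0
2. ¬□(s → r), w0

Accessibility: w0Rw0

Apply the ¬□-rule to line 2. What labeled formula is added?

a fresh world w1 with w0Rw1, and ¬(s → r) at w1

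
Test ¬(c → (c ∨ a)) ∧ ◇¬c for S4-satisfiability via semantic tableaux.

No, unsatisfiable

1. ¬(c → (c ∨ a)) ∧ ◇¬c, u
2. ¬(c → (c ∨ a)), u
3. ◇¬c, u
4. c, u
5. ¬(c ∨ a), u
6. ¬c, u
7. ¬a, u
Accessibility: uRu
Branch closes: c and ¬c both at u.
(One branch shown.) All branches close.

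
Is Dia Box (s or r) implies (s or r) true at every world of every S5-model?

Valid

Tableau for the negation not (Dia Box (s or r) implies (s or r)):
1. not (Dia Box (s or r) implies (s or r)), w0
2. Dia Box (s or r), w0
3. not (s or r), w0
4. not s, w0
5. not r, w0
6. Box (s or r), w1
7. s or r, w0
8. s or r, w1
9. r, w0
Accessibility: w0Rw0, w0Rw1, w1Rw0, w1Rw1
Branch closes: r and not r both at w0.
All branches of the negation close; one closing branch shown above.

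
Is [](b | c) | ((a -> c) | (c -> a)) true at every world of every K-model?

Tableau for the negation ~([](b | c) | ((a -> c) | (c -> a))):
1. ~([](b | c) | ((a -> c) | (c -> a))), 0
2. ~[](b | c), 0
3. ~((a -> c) | (c -> a)), 0
4. ~(a -> c), 0
5. ~(c -> a), 0
6. a, 0
7. ~c, 0
8. c, 0
9. ~a, 0
Branch closes: c and ~c both at 0.
All branches of the negation close; one closing branch shown above.

Yes, valid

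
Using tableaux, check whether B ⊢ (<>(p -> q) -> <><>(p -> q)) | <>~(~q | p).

Yes, valid

Tableau for the negation ~((<>(p -> q) -> <><>(p -> q)) | <>~(~q | p)):
1. ~((<>(p -> q) -> <><>(p -> q)) | <>~(~q | p)), u
2. ~(<>(p -> q) -> <><>(p -> q)), u
3. ~<>~(~q | p), u
4. <>(p -> q), u
5. ~<><>(p -> q), u
6. ~q | p, u
7. ~<>(p -> q), u
8. ~(p -> q), u
9. p, u
10. ~q, u
11. p -> q, v
12. ~q | p, v
13. ~<>(p -> q), v
14. ~(p -> q), v
15. p, v
16. ~q, v
17. q, v
Accessibility: uRu, uRv, vRu, vRv
Branch closes: q and ~q both at v.
Every branch of the negation's tableau closes; the branch above is one of them.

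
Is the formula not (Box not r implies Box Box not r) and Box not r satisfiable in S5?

1. not (Box not r implies Box Box not r) and Box not r, w0
2. not (Box not r implies Box Box not r), w0
3. Box not r, w0
4. not Box Box not r, w0
5. not r, w0
6. not Box not r, w1
7. not r, w1
8. r, w2
9. not r, w2
Accessibility: w0Rw0, w0Rw1, w0Rw2, w1Rw0, w1Rw1, w1Rw2, w2Rw0, w2Rw1, w2Rw2
Branch closes: r and not r both at w2.
All branches of the tableau close; one closing branch shown above.

Unsatisfiable (every branch closes)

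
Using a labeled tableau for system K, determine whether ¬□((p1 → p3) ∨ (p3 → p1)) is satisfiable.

1. ¬□((p1 → p3) ∨ (p3 → p1)), u
2. ¬((p1 → p3) ∨ (p3 → p1)), v
3. ¬(p1 → p3), v
4. ¬(p3 → p1), v
5. p1, v
6. ¬p3, v
7. p3, v
8. ¬p1, v
Accessibility: uRv
Branch closes: p3 and ¬p3 both at v.
Every branch closes; the branch above is one of them.

Unsatisfiable (every branch closes)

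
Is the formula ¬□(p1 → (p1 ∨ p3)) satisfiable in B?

1. ¬□(p1 → (p1 ∨ p3)), 0
2. ¬(p1 → (p1 ∨ p3)), 1
3. p1, 1
4. ¬(p1 ∨ p3), 1
5. ¬p1, 1
6. ¬p3, 1
Accessibility: 0R0, 0R1, 1R0, 1R1
Branch closes: p1 and ¬p1 both at 1.
(One branch shown.) All branches close.

No, unsatisfiable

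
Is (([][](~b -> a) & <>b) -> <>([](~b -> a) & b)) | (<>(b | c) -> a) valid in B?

Tableau for the negation ~((([][](~b -> a) & <>b) -> <>([](~b -> a) & b)) | (<>(b | c) -> a)):
1. ~((([][](~b -> a) & <>b) -> <>([](~b -> a) & b)) | (<>(b | c) -> a)), 0
2. ~(([][](~b -> a) & <>b) -> <>([](~b -> a) & b)), 0   [~|-rule on 1]
3. ~(<>(b | c) -> a), 0   [~|-rule on 1]
4. [][](~b -> a) & <>b, 0   [~->-rule on 2]
5. ~<>([](~b -> a) & b), 0   [~->-rule on 2]
6. <>(b | c), 0   [~->-rule on 3]
7. ~a, 0   [~->-rule on 3]
8. [][](~b -> a), 0   [&-rule on 4]
9. <>b, 0   [&-rule on 4]
10. ~([](~b -> a) & b), 0   [~<>-rule on 5 via 0R0]
11. [](~b -> a), 0   [[]-rule on 8 via 0R0]
12. ~b -> a, 0   [[]-rule on 11 via 0R0]
13. ~[](~b -> a), 0   [~&-rule on 10 (branches; this branch)]
14. b, 0   [->-rule on 12 (branches; this branch)]
15. b | c, 1   [<>-rule on 6: fresh world 1, 0R1]
16. ~([](~b -> a) & b), 1   [~<>-rule on 5 via 0R1]
17. [](~b -> a), 1   [[]-rule on 8 via 0R1]
18. ~b -> a, 1   [[]-rule on 11 via 0R1]
19. c, 1   [|-rule on 15 (branches; this branch)]
20. ~b, 1   [~&-rule on 16 (branches; this branch)]
21. a, 1   [->-rule on 18 (branches; this branch)]
22. b, 2   [<>-rule on 9: fresh world 2, 0R2]
23. ~([](~b -> a) & b), 2   [~<>-rule on 5 via 0R2]
24. [](~b -> a), 2   [[]-rule on 8 via 0R2]
25. ~b -> a, 2   [[]-rule on 11 via 0R2]
26. ~[](~b -> a), 2   [~&-rule on 23 (branches; this branch)]
27. a, 2   [->-rule on 25 (branches; this branch)]
28. ~(~b -> a), 3   [~[]-rule on 13: fresh world 3, 0R3]
29. ~b, 3   [~->-rule on 28]
30. ~a, 3   [~->-rule on 28]
31. ~([](~b -> a) & b), 3   [~<>-rule on 5 via 0R3]
32. [](~b -> a), 3   [[]-rule on 8 via 0R3]
33. ~b -> a, 3   [[]-rule on 11 via 0R3]
34. a, 3   [->-rule on 33 (branches; this branch)]
Accessibility: 0R0, 0R1, 0R2, 0R3, 1R0, 1R1, 2R0, 2R2, 3R0, 3R3
Branch closes: a and ~a both at 3.
All branches of the negation close; one closing branch shown above.

Valid in B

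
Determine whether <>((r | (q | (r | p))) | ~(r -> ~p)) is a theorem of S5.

Not valid

Tableau for the negation ~<>((r | (q | (r | p))) | ~(r -> ~p)):
1. ~<>((r | (q | (r | p))) | ~(r -> ~p)), 0
2. ~((r | (q | (r | p))) | ~(r -> ~p)), 0
3. ~(r | (q | (r | p))), 0
4. r -> ~p, 0
5. ~r, 0
6. ~(q | (r | p)), 0
7. ~q, 0
8. ~(r | p), 0
9. ~p, 0
Accessibility: 0R0
The negation has an open branch (countermodel exists).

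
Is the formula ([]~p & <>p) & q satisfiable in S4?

1. ([]~p & <>p) & q, 0
2. []~p & <>p, 0   [&-rule on 1]
3. q, 0   [&-rule on 1]
4. []~p, 0   [&-rule on 2]
5. <>p, 0   [&-rule on 2]
6. ~p, 0   [[]-rule on 4 via 0R0]
7. p, 1   [<>-rule on 5: fresh world 1, 0R1]
8. ~p, 1   [[]-rule on 4 via 0R1]
Accessibility: 0R0, 0R1, 1R1
Branch closes: p and ~p both at 1.
Every branch closes; the branch above is one of them.

Unsatisfiable (every branch closes)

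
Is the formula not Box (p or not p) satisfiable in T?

Unsatisfiable (every branch closes)

1. not Box (p or not p), u
2. not (p or not p), v
3. not p, v
4. p, v
Accessibility: uRu, uRv, vRv
Branch closes: p and not p both at v.
All branches of the tableau close; one closing branch shown above.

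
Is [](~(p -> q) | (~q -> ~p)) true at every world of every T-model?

Tableau for the negation ~[](~(p -> q) | (~q -> ~p)):
1. ~[](~(p -> q) | (~q -> ~p)), u
2. ~(~(p -> q) | (~q -> ~p)), v
3. p -> q, v
4. ~(~q -> ~p), v
5. ~q, v
6. p, v
7. q, v
Accessibility: uRu, uRv, vRv
Branch closes: q and ~q both at v.
All branches of the negation close; one closing branch shown above.

Yes, valid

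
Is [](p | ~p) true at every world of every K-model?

Tableau for the negation ~[](p | ~p):
1. ~[](p | ~p), w0
2. ~(p | ~p), w1
3. ~p, w1
4. p, w1
Accessibility: w0Rw1
Branch closes: p and ~p both at w1.
Every branch of the negation's tableau closes; the branch above is one of them.

Valid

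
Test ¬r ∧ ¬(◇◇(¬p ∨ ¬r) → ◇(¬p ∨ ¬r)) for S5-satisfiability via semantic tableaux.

Unsatisfiable (every branch closes)

1. ¬r ∧ ¬(◇◇(¬p ∨ ¬r) → ◇(¬p ∨ ¬r)), w0
2. ¬r, w0
3. ¬(◇◇(¬p ∨ ¬r) → ◇(¬p ∨ ¬r)), w0
4. ◇◇(¬p ∨ ¬r), w0
5. ¬◇(¬p ∨ ¬r), w0
6. ¬(¬p ∨ ¬r), w0
7. p, w0
8. r, w0
Accessibility: w0Rw0
Branch closes: r and ¬r both at w0.
All branches of the tableau close; one closing branch shown above.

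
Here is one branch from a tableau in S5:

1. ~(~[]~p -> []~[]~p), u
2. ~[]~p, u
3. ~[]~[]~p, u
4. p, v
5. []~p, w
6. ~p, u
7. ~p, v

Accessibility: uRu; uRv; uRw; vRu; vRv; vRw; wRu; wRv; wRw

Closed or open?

Both p and ~p appear at v.

Yes, closed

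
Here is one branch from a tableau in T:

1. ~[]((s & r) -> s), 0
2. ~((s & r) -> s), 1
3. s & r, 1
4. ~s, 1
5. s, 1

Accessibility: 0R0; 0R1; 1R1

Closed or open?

Both s and ~s appear at 1.

Yes, closed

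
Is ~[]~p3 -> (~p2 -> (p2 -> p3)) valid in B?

Valid in B

Tableau for the negation ~(~[]~p3 -> (~p2 -> (p2 -> p3))):
1. ~(~[]~p3 -> (~p2 -> (p2 -> p3))), 0
2. ~[]~p3, 0   [~->-rule on 1]
3. ~(~p2 -> (p2 -> p3)), 0   [~->-rule on 1]
4. ~p2, 0   [~->-rule on 3]
5. ~(p2 -> p3), 0   [~->-rule on 3]
6. p2, 0   [~->-rule on 5]
7. ~p3, 0   [~->-rule on 5]
Accessibility: 0R0
Branch closes: p2 and ~p2 both at 0.
Every branch of the negation's tableau closes; the branch above is one of them.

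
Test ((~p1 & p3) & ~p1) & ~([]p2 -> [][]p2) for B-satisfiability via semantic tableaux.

Yes, satisfiable

1. ((~p1 & p3) & ~p1) & ~([]p2 -> [][]p2), u
2. (~p1 & p3) & ~p1, u
3. ~([]p2 -> [][]p2), u
4. ~p1 & p3, u
5. ~p1, u
6. []p2, u
7. ~[][]p2, u
8. p3, u
9. p2, u
10. ~[]p2, v
11. p2, v
12. ~p2, w
Accessibility: uRu, uRv, vRu, vRv, vRw, wRv, wRw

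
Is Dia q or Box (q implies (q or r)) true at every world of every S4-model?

Tableau for the negation not (Dia q or Box (q implies (q or r))):
1. not (Dia q or Box (q implies (q or r))), w0
2. not Dia q, w0
3. not Box (q implies (q or r)), w0
4. not q, w0
5. not (q implies (q or r)), w1
6. q, w1
7. not (q or r), w1
8. not q, w1
9. not r, w1
Accessibility: w0Rw0, w0Rw1, w1Rw1
Branch closes: q and not q both at w1.
All branches of the negation close; one closing branch shown above.

Valid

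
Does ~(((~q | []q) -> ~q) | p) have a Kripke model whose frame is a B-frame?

1. ~(((~q | []q) -> ~q) | p), u
2. ~((~q | []q) -> ~q), u
3. ~p, u
4. ~q | []q, u
5. q, u
6. []q, u
Accessibility: uRu

Yes, satisfiable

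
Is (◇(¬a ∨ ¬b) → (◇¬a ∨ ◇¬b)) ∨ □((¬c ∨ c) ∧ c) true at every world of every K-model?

Valid in K

Tableau for the negation ¬((◇(¬a ∨ ¬b) → (◇¬a ∨ ◇¬b)) ∨ □((¬c ∨ c) ∧ c)):
1. ¬((◇(¬a ∨ ¬b) → (◇¬a ∨ ◇¬b)) ∨ □((¬c ∨ c) ∧ c)), u
2. ¬(◇(¬a ∨ ¬b) → (◇¬a ∨ ◇¬b)), u
3. ¬□((¬c ∨ c) ∧ c), u
4. ◇(¬a ∨ ¬b), u
5. ¬(◇¬a ∨ ◇¬b), u
6. ¬◇¬a, u
7. ¬◇¬b, u
8. ¬((¬c ∨ c) ∧ c), v
9. a, v
10. b, v
11. ¬c, v
12. ¬a ∨ ¬b, w
13. a, w
14. b, w
15. ¬b, w
Accessibility: uRv, uRw
Branch closes: b and ¬b both at w.
All branches of the negation close; one closing branch shown above.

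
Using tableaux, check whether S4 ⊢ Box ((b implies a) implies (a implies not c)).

Tableau for the negation not Box ((b implies a) implies (a implies not c)):
1. not Box ((b implies a) implies (a implies not c)), u
2. not ((b implies a) implies (a implies not c)), v   [neg-Box-rule on 1: fresh world v, uRv]
3. b implies a, v   [neg-implies-rule on 2]
4. not (a implies not c), v   [neg-implies-rule on 2]
5. a, v   [neg-implies-rule on 4]
6. c, v   [neg-implies-rule on 4]
Accessibility: uRu, uRv, vRv
The negation has an open branch (countermodel exists).

Invalid (countermodel exists)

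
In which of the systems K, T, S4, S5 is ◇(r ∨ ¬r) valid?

T, S4, S5

K-tableau for the negation ¬◇(r ∨ ¬r):
1. ¬◇(r ∨ ¬r), w0
Complete open branch: countermodel on a K-frame, so not valid in K.
T-tableau for the negation ¬◇(r ∨ ¬r):
1. ¬◇(r ∨ ¬r), w0
2. ¬(r ∨ ¬r), w0   [¬◇-rule on 1 via w0Rw0]
3. ¬r, w0   [¬∨-rule on 2]
4. r, w0   [¬∨-rule on 2]
Accessibility: w0Rw0
Branch closes: r and ¬r both at w0.
Every branch closes (one shown): valid in T, hence also in S4, S5 (every theorem of T is a theorem of S4 and S5).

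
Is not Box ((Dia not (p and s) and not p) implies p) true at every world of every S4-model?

Tableau for the negation Box ((Dia not (p and s) and not p) implies p):
1. Box ((Dia not (p and s) and not p) implies p), 0
2. (Dia not (p and s) and not p) implies p, 0
3. p, 0
Accessibility: 0R0
The negation has an open branch (countermodel exists).

Not valid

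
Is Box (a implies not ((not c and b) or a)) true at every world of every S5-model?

Tableau for the negation not Box (a implies not ((not c and b) or a)):
1. not Box (a implies not ((not c and b) or a)), 0
2. not (a implies not ((not c and b) or a)), 1
3. a, 1
4. (not c and b) or a, 1
Accessibility: 0R0, 0R1, 1R0, 1R1
The negation has an open branch (countermodel exists).

Not valid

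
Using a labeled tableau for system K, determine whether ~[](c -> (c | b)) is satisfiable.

1. ~[](c -> (c | b)), w0
2. ~(c -> (c | b)), w1
3. c, w1
4. ~(c | b), w1
5. ~c, w1
6. ~b, w1
Accessibility: w0Rw1
Branch closes: c and ~c both at w1.
All branches of the tableau close; one closing branch shown above.

Unsatisfiable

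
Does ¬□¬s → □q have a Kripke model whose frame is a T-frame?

Yes, satisfiable

1. ¬□¬s → □q, w0
2. □q, w0   [→-rule on 1 (branches; this branch)]
3. q, w0   [□-rule on 2 via w0Rw0]
Accessibility: w0Rw0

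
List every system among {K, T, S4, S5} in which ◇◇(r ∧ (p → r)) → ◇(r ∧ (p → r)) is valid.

T-tableau for the negation ¬(◇◇(r ∧ (p → r)) → ◇(r ∧ (p → r))):
1. ¬(◇◇(r ∧ (p → r)) → ◇(r ∧ (p → r))), w0
2. ◇◇(r ∧ (p → r)), w0
3. ¬◇(r ∧ (p → r)), w0
4. ¬(r ∧ (p → r)), w0
5. ¬(p → r), w0
6. p, w0
7. ¬r, w0
8. ◇(r ∧ (p → r)), w1
9. ¬(r ∧ (p → r)), w1
10. ¬(p → r), w1
11. p, w1
12. ¬r, w1
13. r ∧ (p → r), w2
14. r, w2
15. p → r, w2
Accessibility: w0Rw0, w0Rw1, w1Rw1, w1Rw2, w2Rw2
Complete open branch: countermodel on a T-frame, so not valid in T, nor in K (the same frame is also a K-frame).
S4-tableau for the negation ¬(◇◇(r ∧ (p → r)) → ◇(r ∧ (p → r))):
1. ¬(◇◇(r ∧ (p → r)) → ◇(r ∧ (p → r))), w0
2. ◇◇(r ∧ (p → r)), w0
3. ¬◇(r ∧ (p → r)), w0
4. ¬(r ∧ (p → r)), w0
5. ¬(p → r), w0
6. p, w0
7. ¬r, w0
8. ◇(r ∧ (p → r)), w1
9. ¬(r ∧ (p → r)), w1
10. ¬(p → r), w1
11. p, w1
12. ¬r, w1
13. r ∧ (p → r), w2
14. r, w2
15. p → r, w2
16. ¬(r ∧ (p → r)), w2
17. ¬(p → r), w2
18. p, w2
19. ¬r, w2
Accessibility: w0Rw0, w0Rw1, w0Rw2, w1Rw1, w1Rw2, w2Rw2
Branch closes: r and ¬r both at w2.
Every branch closes (one shown): valid in S4, hence also in S5 (every theorem of S4 is a theorem of S5).

S4, S5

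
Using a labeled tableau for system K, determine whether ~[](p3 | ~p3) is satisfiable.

No, unsatisfiable

1. ~[](p3 | ~p3), 0
2. ~(p3 | ~p3), 1   [~[]-rule on 1: fresh world 1, 0R1]
3. ~p3, 1   [~|-rule on 2]
4. p3, 1   [~|-rule on 2]
Accessibility: 0R1
Branch closes: p3 and ~p3 both at 1.
(One branch shown.) All branches close.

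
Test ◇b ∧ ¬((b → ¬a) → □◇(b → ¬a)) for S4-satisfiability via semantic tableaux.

1. ◇b ∧ ¬((b → ¬a) → □◇(b → ¬a)), 0
2. ◇b, 0
3. ¬((b → ¬a) → □◇(b → ¬a)), 0
4. b → ¬a, 0
5. ¬□◇(b → ¬a), 0
6. ¬a, 0
7. b, 1
8. ¬◇(b → ¬a), 2
9. ¬(b → ¬a), 2
10. b, 2
11. a, 2
Accessibility: 0R0, 0R1, 0R2, 1R1, 2R2

Satisfiable (open branch found)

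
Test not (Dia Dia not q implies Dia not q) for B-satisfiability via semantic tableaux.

Yes, satisfiable

1. not (Dia Dia not q implies Dia not q), 0
2. Dia Dia not q, 0
3. not Dia not q, 0
4. q, 0
5. Dia not q, 1
6. q, 1
7. not q, 2
Accessibility: 0R0, 0R1, 1R0, 1R1, 1R2, 2R1, 2R2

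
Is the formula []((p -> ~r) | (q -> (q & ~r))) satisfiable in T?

1. []((p -> ~r) | (q -> (q & ~r))), u
2. (p -> ~r) | (q -> (q & ~r)), u
3. q -> (q & ~r), u
4. q & ~r, u
5. q, u
6. ~r, u
Accessibility: uRu

Satisfiable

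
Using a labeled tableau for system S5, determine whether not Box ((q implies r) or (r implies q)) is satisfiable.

1. not Box ((q implies r) or (r implies q)), 0
2. not ((q implies r) or (r implies q)), 1   [neg-Box-rule on 1: fresh world 1, 0R1]
3. not (q implies r), 1   [neg-or-rule on 2]
4. not (r implies q), 1   [neg-or-rule on 2]
5. q, 1   [neg-implies-rule on 3]
6. not r, 1   [neg-implies-rule on 3]
7. r, 1   [neg-implies-rule on 4]
8. not q, 1   [neg-implies-rule on 4]
Accessibility: 0R0, 0R1, 1R0, 1R1
Branch closes: r and not r both at 1.
Every branch closes; the branch above is one of them.

Unsatisfiable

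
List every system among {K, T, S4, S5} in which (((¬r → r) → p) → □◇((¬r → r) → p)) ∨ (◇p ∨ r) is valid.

S5-tableau for the negation ¬((((¬r → r) → p) → □◇((¬r → r) → p)) ∨ (◇p ∨ r)):
1. ¬((((¬r → r) → p) → □◇((¬r → r) → p)) ∨ (◇p ∨ r)), w0
2. ¬(((¬r → r) → p) → □◇((¬r → r) → p)), w0   [¬∨-rule on 1]
3. ¬(◇p ∨ r), w0   [¬∨-rule on 1]
4. (¬r → r) → p, w0   [¬→-rule on 2]
5. ¬□◇((¬r → r) → p), w0   [¬→-rule on 2]
6. ¬◇p, w0   [¬∨-rule on 3]
7. ¬r, w0   [¬∨-rule on 3]
8. ¬p, w0   [¬◇-rule on 6 via w0Rw0]
9. ¬(¬r → r), w0   [→-rule on 4 (branches; this branch)]
10. ¬◇((¬r → r) → p), w1   [¬□-rule on 5: fresh world w1, w0Rw1]
11. ¬p, w1   [¬◇-rule on 6 via w0Rw1]
12. ¬((¬r → r) → p), w0   [¬◇-rule on 10 via w1Rw0]
13. ¬r → r, w0   [¬→-rule on 12]
14. ¬((¬r → r) → p), w1   [¬◇-rule on 10 via w1Rw1]
15. ¬r → r, w1   [¬→-rule on 14]
16. r, w0   [→-rule on 13 (branches; this branch)]
Accessibility: w0Rw0, w0Rw1, w1Rw0, w1Rw1
Branch closes: r and ¬r both at w0.
Every branch closes (one shown): valid in S5.
S4-tableau for the negation ¬((((¬r → r) → p) → □◇((¬r → r) → p)) ∨ (◇p ∨ r)):
1. ¬((((¬r → r) → p) → □◇((¬r → r) → p)) ∨ (◇p ∨ r)), w0
2. ¬(((¬r → r) → p) → □◇((¬r → r) → p)), w0   [¬∨-rule on 1]
3. ¬(◇p ∨ r), w0   [¬∨-rule on 1]
4. (¬r → r) → p, w0   [¬→-rule on 2]
5. ¬□◇((¬r → r) → p), w0   [¬→-rule on 2]
6. ¬◇p, w0   [¬∨-rule on 3]
7. ¬r, w0   [¬∨-rule on 3]
8. ¬p, w0   [¬◇-rule on 6 via w0Rw0]
9. ¬(¬r → r), w0   [→-rule on 4 (branches; this branch)]
10. ¬◇((¬r → r) → p), w1   [¬□-rule on 5: fresh world w1, w0Rw1]
11. ¬p, w1   [¬◇-rule on 6 via w0Rw1]
12. ¬((¬r → r) → p), w1   [¬◇-rule on 10 via w1Rw1]
13. ¬r → r, w1   [¬→-rule on 12]
14. r, w1   [→-rule on 13 (branches; this branch)]
Accessibility: w0Rw0, w0Rw1, w1Rw1
Complete open branch: countermodel on an S4-frame, so not valid in S4, nor in K, T (the same frame is also a K-frame and a T-frame).

S5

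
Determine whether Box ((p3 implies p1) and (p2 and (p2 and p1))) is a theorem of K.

Invalid (countermodel exists)

Tableau for the negation not Box ((p3 implies p1) and (p2 and (p2 and p1))):
1. not Box ((p3 implies p1) and (p2 and (p2 and p1))), 0
2. not ((p3 implies p1) and (p2 and (p2 and p1))), 1
3. not (p2 and (p2 and p1)), 1
4. not (p2 and p1), 1
5. not p1, 1
Accessibility: 0R1
The negation has an open branch (countermodel exists).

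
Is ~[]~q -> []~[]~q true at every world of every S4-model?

Tableau for the negation ~(~[]~q -> []~[]~q):
1. ~(~[]~q -> []~[]~q), 0
2. ~[]~q, 0
3. ~[]~[]~q, 0
4. q, 1
5. []~q, 2
6. ~q, 2
Accessibility: 0R0, 0R1, 0R2, 1R1, 2R2
The negation has an open branch (countermodel exists).

No, not valid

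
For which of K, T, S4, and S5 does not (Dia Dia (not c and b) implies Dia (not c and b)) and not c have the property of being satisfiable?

K, T

S4-tableau for the formula:
1. not (Dia Dia (not c and b) implies Dia (not c and b)) and not c, 0
2. not (Dia Dia (not c and b) implies Dia (not c and b)), 0   [and-rule on 1]
3. not c, 0   [and-rule on 1]
4. Dia Dia (not c and b), 0   [neg-implies-rule on 2]
5. not Dia (not c and b), 0   [neg-implies-rule on 2]
6. not (not c and b), 0   [neg-Dia-rule on 5 via 0R0]
7. not b, 0   [neg-and-rule on 6 (branches; this branch)]
8. Dia (not c and b), 1   [Dia-rule on 4: fresh world 1, 0R1]
9. not (not c and b), 1   [neg-Dia-rule on 5 via 0R1]
10. not b, 1   [neg-and-rule on 9 (branches; this branch)]
11. not c and b, 2   [Dia-rule on 8: fresh world 2, 1R2]
12. not c, 2   [and-rule on 11]
13. b, 2   [and-rule on 11]
14. not (not c and b), 2   [neg-Dia-rule on 5 via 0R2]
15. not b, 2   [neg-and-rule on 14 (branches; this branch)]
Accessibility: 0R0, 0R1, 0R2, 1R1, 1R2, 2R2
Branch closes: b and not b both at 2.
Every branch closes (one shown): unsatisfiable in S4, hence also in S5 (every S5-frame is an S4-frame).
T-tableau for the formula:
1. not (Dia Dia (not c and b) implies Dia (not c and b)) and not c, 0
2. not (Dia Dia (not c and b) implies Dia (not c and b)), 0   [and-rule on 1]
3. not c, 0   [and-rule on 1]
4. Dia Dia (not c and b), 0   [neg-implies-rule on 2]
5. not Dia (not c and b), 0   [neg-implies-rule on 2]
6. not (not c and b), 0   [neg-Dia-rule on 5 via 0R0]
7. not b, 0   [neg-and-rule on 6 (branches; this branch)]
8. Dia (not c and b), 1   [Dia-rule on 4: fresh world 1, 0R1]
9. not (not c and b), 1   [neg-Dia-rule on 5 via 0R1]
10. not b, 1   [neg-and-rule on 9 (branches; this branch)]
11. not c and b, 2   [Dia-rule on 8: fresh world 2, 1R2]
12. not c, 2   [and-rule on 11]
13. b, 2   [and-rule on 11]
Accessibility: 0R0, 0R1, 1R1, 1R2, 2R2
Complete open branch: satisfiable in T, hence also in K (this T-model is also a K-model).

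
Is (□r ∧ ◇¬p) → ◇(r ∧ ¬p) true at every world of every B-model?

Yes, valid

Tableau for the negation ¬((□r ∧ ◇¬p) → ◇(r ∧ ¬p)):
1. ¬((□r ∧ ◇¬p) → ◇(r ∧ ¬p)), 0
2. □r ∧ ◇¬p, 0
3. ¬◇(r ∧ ¬p), 0
4. □r, 0
5. ◇¬p, 0
6. ¬(r ∧ ¬p), 0
7. r, 0
8. p, 0
9. ¬p, 1
10. ¬(r ∧ ¬p), 1
11. r, 1
12. p, 1
Accessibility: 0R0, 0R1, 1R0, 1R1
Branch closes: p and ¬p both at 1.
All branches of the negation close; one closing branch shown above.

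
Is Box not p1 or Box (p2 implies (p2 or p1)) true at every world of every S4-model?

Tableau for the negation not (Box not p1 or Box (p2 implies (p2 or p1))):
1. not (Box not p1 or Box (p2 implies (p2 or p1))), u
2. not Box not p1, u   [neg-or-rule on 1]
3. not Box (p2 implies (p2 or p1)), u   [neg-or-rule on 1]
4. p1, v   [neg-Box-rule on 2: fresh world v, uRv]
5. not (p2 implies (p2 or p1)), w   [neg-Box-rule on 3: fresh world w, uRw]
6. p2, w   [neg-implies-rule on 5]
7. not (p2 or p1), w   [neg-implies-rule on 5]
8. not p2, w   [neg-or-rule on 7]
9. not p1, w   [neg-or-rule on 7]
Accessibility: uRu, uRv, uRw, vRv, wRw
Branch closes: p2 and not p2 both at w.
All branches of the negation close; one closing branch shown above.

Valid in S4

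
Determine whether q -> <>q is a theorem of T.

Tableau for the negation ~(q -> <>q):
1. ~(q -> <>q), u
2. q, u
3. ~<>q, u
4. ~q, u
Accessibility: uRu
Branch closes: q and ~q both at u.
Every branch of the negation's tableau closes; the branch above is one of them.

Yes, valid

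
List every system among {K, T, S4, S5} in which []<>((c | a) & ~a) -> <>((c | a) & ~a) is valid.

T, S4, S5

T-tableau for the negation ~([]<>((c | a) & ~a) -> <>((c | a) & ~a)):
1. ~([]<>((c | a) & ~a) -> <>((c | a) & ~a)), u
2. []<>((c | a) & ~a), u
3. ~<>((c | a) & ~a), u
4. <>((c | a) & ~a), u
5. ~((c | a) & ~a), u
6. ~(c | a), u
7. ~c, u
8. ~a, u
9. (c | a) & ~a, v
10. c | a, v
11. ~a, v
12. <>((c | a) & ~a), v
13. ~((c | a) & ~a), v
14. c, v
15. ~(c | a), v
16. ~c, v
Accessibility: uRu, uRv, vRv
Branch closes: c and ~c both at v.
Every branch closes (one shown): valid in T, hence also in S4, S5 (every theorem of T is a theorem of S4 and S5).
K-tableau for the negation ~([]<>((c | a) & ~a) -> <>((c | a) & ~a)):
1. ~([]<>((c | a) & ~a) -> <>((c | a) & ~a)), u
2. []<>((c | a) & ~a), u
3. ~<>((c | a) & ~a), u
Complete open branch: countermodel on a K-frame, so not valid in K.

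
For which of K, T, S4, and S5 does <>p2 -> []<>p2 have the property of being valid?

S4-tableau for the negation ~(<>p2 -> []<>p2):
1. ~(<>p2 -> []<>p2), 0
2. <>p2, 0   [~->-rule on 1]
3. ~[]<>p2, 0   [~->-rule on 1]
4. p2, 1   [<>-rule on 2: fresh world 1, 0R1]
5. ~<>p2, 2   [~[]-rule on 3: fresh world 2, 0R2]
6. ~p2, 2   [~<>-rule on 5 via 2R2]
Accessibility: 0R0, 0R1, 0R2, 1R1, 2R2
Complete open branch: countermodel on an S4-frame, so not valid in S4, nor in K, T (the same frame is also a K-frame and a T-frame).
S5-tableau for the negation ~(<>p2 -> []<>p2):
1. ~(<>p2 -> []<>p2), 0
2. <>p2, 0   [~->-rule on 1]
3. ~[]<>p2, 0   [~->-rule on 1]
4. p2, 1   [<>-rule on 2: fresh world 1, 0R1]
5. ~<>p2, 2   [~[]-rule on 3: fresh world 2, 0R2]
6. ~p2, 0   [~<>-rule on 5 via 2R0]
7. ~p2, 1   [~<>-rule on 5 via 2R1]
Accessibility: 0R0, 0R1, 0R2, 1R0, 1R1, 1R2, 2R0, 2R1, 2R2
Branch closes: p2 and ~p2 both at 1.
Every branch closes (one shown): valid in S5.

S5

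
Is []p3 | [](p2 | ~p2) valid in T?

Valid in T

Tableau for the negation ~([]p3 | [](p2 | ~p2)):
1. ~([]p3 | [](p2 | ~p2)), u
2. ~[]p3, u   [~|-rule on 1]
3. ~[](p2 | ~p2), u   [~|-rule on 1]
4. ~p3, v   [~[]-rule on 2: fresh world v, uRv]
5. ~(p2 | ~p2), w   [~[]-rule on 3: fresh world w, uRw]
6. ~p2, w   [~|-rule on 5]
7. p2, w   [~|-rule on 5]
Accessibility: uRu, uRv, uRw, vRv, wRw
Branch closes: p2 and ~p2 both at w.
All branches of the negation close; one closing branch shown above.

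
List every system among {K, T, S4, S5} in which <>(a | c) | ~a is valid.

K-tableau for the negation ~(<>(a | c) | ~a):
1. ~(<>(a | c) | ~a), 0
2. ~<>(a | c), 0
3. a, 0
Complete open branch: countermodel on a K-frame, so not valid in K.
T-tableau for the negation ~(<>(a | c) | ~a):
1. ~(<>(a | c) | ~a), 0
2. ~<>(a | c), 0
3. a, 0
4. ~(a | c), 0
5. ~a, 0
6. ~c, 0
Accessibility: 0R0
Branch closes: a and ~a both at 0.
Every branch closes (one shown): valid in T, hence also in S4, S5 (every theorem of T is a theorem of S4 and S5).

T, S4, S5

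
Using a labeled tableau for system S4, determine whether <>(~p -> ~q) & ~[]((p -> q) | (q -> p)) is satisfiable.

1. <>(~p -> ~q) & ~[]((p -> q) | (q -> p)), w0
2. <>(~p -> ~q), w0   [&-rule on 1]
3. ~[]((p -> q) | (q -> p)), w0   [&-rule on 1]
4. ~p -> ~q, w1   [<>-rule on 2: fresh world w1, w0Rw1]
5. ~q, w1   [->-rule on 4 (branches; this branch)]
6. ~((p -> q) | (q -> p)), w2   [~[]-rule on 3: fresh world w2, w0Rw2]
7. ~(p -> q), w2   [~|-rule on 6]
8. ~(q -> p), w2   [~|-rule on 6]
9. p, w2   [~->-rule on 7]
10. ~q, w2   [~->-rule on 7]
11. q, w2   [~->-rule on 8]
12. ~p, w2   [~->-rule on 8]
Accessibility: w0Rw0, w0Rw1, w0Rw2, w1Rw1, w2Rw2
Branch closes: q and ~q both at w2.
Every branch closes; the branch above is one of them.

Unsatisfiable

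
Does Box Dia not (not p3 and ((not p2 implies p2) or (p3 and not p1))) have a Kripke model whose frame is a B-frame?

Satisfiable (open branch found)

1. Box Dia not (not p3 and ((not p2 implies p2) or (p3 and not p1))), u
2. Dia not (not p3 and ((not p2 implies p2) or (p3 and not p1))), u
3. not (not p3 and ((not p2 implies p2) or (p3 and not p1))), v
4. Dia not (not p3 and ((not p2 implies p2) or (p3 and not p1))), v
5. not ((not p2 implies p2) or (p3 and not p1)), v
6. not (not p2 implies p2), v
7. not (p3 and not p1), v
8. not p2, v
9. p1, v
10. not (not p3 and ((not p2 implies p2) or (p3 and not p1))), w
11. not ((not p2 implies p2) or (p3 and not p1)), w
12. not (not p2 implies p2), w
13. not (p3 and not p1), w
14. not p2, w
15. p1, w
Accessibility: uRu, uRv, vRu, vRv, vRw, wRv, wRw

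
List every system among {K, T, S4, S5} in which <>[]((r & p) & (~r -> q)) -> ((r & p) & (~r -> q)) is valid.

S5

S5-tableau for the negation ~(<>[]((r & p) & (~r -> q)) -> ((r & p) & (~r -> q))):
1. ~(<>[]((r & p) & (~r -> q)) -> ((r & p) & (~r -> q))), 0
2. <>[]((r & p) & (~r -> q)), 0   [~->-rule on 1]
3. ~((r & p) & (~r -> q)), 0   [~->-rule on 1]
4. ~(~r -> q), 0   [~&-rule on 3 (branches; this branch)]
5. ~r, 0   [~->-rule on 4]
6. ~q, 0   [~->-rule on 4]
7. []((r & p) & (~r -> q)), 1   [<>-rule on 2: fresh world 1, 0R1]
8. (r & p) & (~r -> q), 0   [[]-rule on 7 via 1R0]
9. r & p, 0   [&-rule on 8]
10. ~r -> q, 0   [&-rule on 8]
11. r, 0   [&-rule on 9]
12. p, 0   [&-rule on 9]
Accessibility: 0R0, 0R1, 1R0, 1R1
Branch closes: r and ~r both at 0.
Every branch closes (one shown): valid in S5.
S4-tableau for the negation ~(<>[]((r & p) & (~r -> q)) -> ((r & p) & (~r -> q))):
1. ~(<>[]((r & p) & (~r -> q)) -> ((r & p) & (~r -> q))), 0
2. <>[]((r & p) & (~r -> q)), 0   [~->-rule on 1]
3. ~((r & p) & (~r -> q)), 0   [~->-rule on 1]
4. ~(~r -> q), 0   [~&-rule on 3 (branches; this branch)]
5. ~r, 0   [~->-rule on 4]
6. ~q, 0   [~->-rule on 4]
7. []((r & p) & (~r -> q)), 1   [<>-rule on 2: fresh world 1, 0R1]
8. (r & p) & (~r -> q), 1   [[]-rule on 7 via 1R1]
9. r & p, 1   [&-rule on 8]
10. ~r -> q, 1   [&-rule on 8]
11. r, 1   [&-rule on 9]
12. p, 1   [&-rule on 9]
13. q, 1   [->-rule on 10 (branches; this branch)]
Accessibility: 0R0, 0R1, 1R1
Complete open branch: countermodel on an S4-frame, so not valid in S4, nor in K, T (the same frame is also a K-frame and a T-frame).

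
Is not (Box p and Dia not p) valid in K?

Valid

Tableau for the negation Box p and Dia not p:
1. Box p and Dia not p, u
2. Box p, u
3. Dia not p, u
4. not p, v
5. p, v
Accessibility: uRv
Branch closes: p and not p both at v.
Every branch of the negation's tableau closes; the branch above is one of them.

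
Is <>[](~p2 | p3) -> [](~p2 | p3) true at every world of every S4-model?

Invalid (countermodel exists)

Tableau for the negation ~(<>[](~p2 | p3) -> [](~p2 | p3)):
1. ~(<>[](~p2 | p3) -> [](~p2 | p3)), 0
2. <>[](~p2 | p3), 0
3. ~[](~p2 | p3), 0
4. [](~p2 | p3), 1
5. ~p2 | p3, 1
6. p3, 1
7. ~(~p2 | p3), 2
8. p2, 2
9. ~p3, 2
Accessibility: 0R0, 0R1, 0R2, 1R1, 2R2
The negation has an open branch (countermodel exists).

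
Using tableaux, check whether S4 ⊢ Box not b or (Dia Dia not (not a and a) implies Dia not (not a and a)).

Tableau for the negation not (Box not b or (Dia Dia not (not a and a) implies Dia not (not a and a))):
1. not (Box not b or (Dia Dia not (not a and a) implies Dia not (not a and a))), w0
2. not Box not b, w0
3. not (Dia Dia not (not a and a) implies Dia not (not a and a)), w0
4. Dia Dia not (not a and a), w0
5. not Dia not (not a and a), w0
6. not a and a, w0
7. not a, w0
8. a, w0
Accessibility: w0Rw0
Branch closes: a and not a both at w0.
Every branch of the negation's tableau closes; the branch above is one of them.

Valid in S4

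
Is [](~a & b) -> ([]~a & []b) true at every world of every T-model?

Yes, valid

Tableau for the negation ~([](~a & b) -> ([]~a & []b)):
1. ~([](~a & b) -> ([]~a & []b)), 0
2. [](~a & b), 0
3. ~([]~a & []b), 0
4. ~a & b, 0
5. ~a, 0
6. b, 0
7. ~[]b, 0
8. ~b, 1
9. ~a & b, 1
10. ~a, 1
11. b, 1
Accessibility: 0R0, 0R1, 1R1
Branch closes: b and ~b both at 1.
Every branch of the negation's tableau closes; the branch above is one of them.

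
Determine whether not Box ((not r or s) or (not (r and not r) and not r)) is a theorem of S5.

Invalid (countermodel exists)

Tableau for the negation Box ((not r or s) or (not (r and not r) and not r)):
1. Box ((not r or s) or (not (r and not r) and not r)), 0
2. (not r or s) or (not (r and not r) and not r), 0
3. not (r and not r) and not r, 0
4. not (r and not r), 0
5. not r, 0
Accessibility: 0R0
The negation has an open branch (countermodel exists).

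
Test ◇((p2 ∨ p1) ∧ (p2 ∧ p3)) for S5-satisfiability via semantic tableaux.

Satisfiable (open branch found)

1. ◇((p2 ∨ p1) ∧ (p2 ∧ p3)), u
2. (p2 ∨ p1) ∧ (p2 ∧ p3), v
3. p2 ∨ p1, v
4. p2 ∧ p3, v
5. p2, v
6. p3, v
7. p1, v
Accessibility: uRu, uRv, vRu, vRv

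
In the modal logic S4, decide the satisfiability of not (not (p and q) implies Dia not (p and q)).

1. not (not (p and q) implies Dia not (p and q)), w0
2. not (p and q), w0
3. not Dia not (p and q), w0
4. p and q, w0
5. p, w0
6. q, w0
7. not q, w0
Accessibility: w0Rw0
Branch closes: q and not q both at w0.
All branches of the tableau close; one closing branch shown above.

Unsatisfiable (every branch closes)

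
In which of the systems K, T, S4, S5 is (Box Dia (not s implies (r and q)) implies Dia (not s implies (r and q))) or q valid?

T, S4, S5

K-tableau for the negation not ((Box Dia (not s implies (r and q)) implies Dia (not s implies (r and q))) or q):
1. not ((Box Dia (not s implies (r and q)) implies Dia (not s implies (r and q))) or q), w0
2. not (Box Dia (not s implies (r and q)) implies Dia (not s implies (r and q))), w0
3. not q, w0
4. Box Dia (not s implies (r and q)), w0
5. not Dia (not s implies (r and q)), w0
Complete open branch: countermodel on a K-frame, so not valid in K.
T-tableau for the negation not ((Box Dia (not s implies (r and q)) implies Dia (not s implies (r and q))) or q):
1. not ((Box Dia (not s implies (r and q)) implies Dia (not s implies (r and q))) or q), w0
2. not (Box Dia (not s implies (r and q)) implies Dia (not s implies (r and q))), w0
3. not q, w0
4. Box Dia (not s implies (r and q)), w0
5. not Dia (not s implies (r and q)), w0
6. Dia (not s implies (r and q)), w0
7. not (not s implies (r and q)), w0
8. not s, w0
9. not (r and q), w0
10. not s implies (r and q), w1
11. Dia (not s implies (r and q)), w1
12. not (not s implies (r and q)), w1
13. not s, w1
14. not (r and q), w1
15. r and q, w1
16. r, w1
17. q, w1
18. not q, w1
Accessibility: w0Rw0, w0Rw1, w1Rw1
Branch closes: q and not q both at w1.
Every branch closes (one shown): valid in T, hence also in S4, S5 (every theorem of T is a theorem of S4 and S5).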